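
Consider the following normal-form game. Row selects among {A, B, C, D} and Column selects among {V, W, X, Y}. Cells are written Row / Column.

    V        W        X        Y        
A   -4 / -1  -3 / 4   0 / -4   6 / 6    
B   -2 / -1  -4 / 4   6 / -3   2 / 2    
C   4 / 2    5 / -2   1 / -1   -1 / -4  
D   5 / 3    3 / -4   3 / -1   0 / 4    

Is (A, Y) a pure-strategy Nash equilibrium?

Holding Column at Y: Row gets 6 from A, versus 2 from B, -1 from C, 0 from D. No profitable deviation for Row.
Holding Row at A: Column gets 6 from Y, versus -1 from V, 4 from W, -4 from X. No profitable deviation for Column either.

Yes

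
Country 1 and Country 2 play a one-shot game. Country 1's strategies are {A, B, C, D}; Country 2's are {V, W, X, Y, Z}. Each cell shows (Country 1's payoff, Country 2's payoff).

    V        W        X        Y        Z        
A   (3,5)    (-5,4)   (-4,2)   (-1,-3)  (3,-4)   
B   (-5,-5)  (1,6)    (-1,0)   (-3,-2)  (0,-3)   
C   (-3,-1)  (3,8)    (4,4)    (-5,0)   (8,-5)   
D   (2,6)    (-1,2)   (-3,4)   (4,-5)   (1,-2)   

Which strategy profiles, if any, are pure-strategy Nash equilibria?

A profile is a Nash equilibrium when each player is best-responding to the other.
Country 1's best responses — vs V: A (payoff 3); vs W: C (payoff 3); vs X: C (payoff 4); vs Y: D (payoff 4); vs Z: C (payoff 8).
Country 2's best responses — vs A: V (payoff 5); vs B: W (payoff 6); vs C: W (payoff 8); vs D: V (payoff 6).
Mutual best responses occur at (A, V) and (C, W); at each, neither player gains by switching.

(A, V) and (C, W)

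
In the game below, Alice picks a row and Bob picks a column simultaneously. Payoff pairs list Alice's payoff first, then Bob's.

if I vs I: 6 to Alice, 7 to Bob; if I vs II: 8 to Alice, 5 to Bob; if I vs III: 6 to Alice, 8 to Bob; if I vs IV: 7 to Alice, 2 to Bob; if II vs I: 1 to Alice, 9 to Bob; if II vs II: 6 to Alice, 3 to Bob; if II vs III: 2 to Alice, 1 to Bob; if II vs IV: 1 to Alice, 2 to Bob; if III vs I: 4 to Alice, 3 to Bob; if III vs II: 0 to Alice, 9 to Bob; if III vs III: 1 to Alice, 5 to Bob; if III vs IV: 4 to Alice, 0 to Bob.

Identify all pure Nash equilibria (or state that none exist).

Find each player's best response to every opponent strategy; NE are the intersections.
Alice's best responses — vs I: I (payoff 6); vs II: I (payoff 8); vs III: I (payoff 6); vs IV: I (payoff 7).
Bob's best responses — vs I: III (payoff 8); vs II: I (payoff 9); vs III: II (payoff 9).
The only mutual best response is (I, III); neither player gains by switching there.

(I, III)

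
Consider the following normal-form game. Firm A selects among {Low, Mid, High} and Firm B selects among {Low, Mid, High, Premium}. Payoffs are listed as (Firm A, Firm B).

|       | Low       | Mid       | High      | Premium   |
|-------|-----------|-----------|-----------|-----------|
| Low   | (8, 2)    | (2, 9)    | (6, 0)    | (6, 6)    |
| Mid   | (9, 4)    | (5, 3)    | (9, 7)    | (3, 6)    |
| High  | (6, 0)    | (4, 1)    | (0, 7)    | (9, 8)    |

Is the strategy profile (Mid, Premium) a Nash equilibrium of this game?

No

Holding Firm B at Premium: Firm A gets 3 from Mid but could get 9 by switching to High. Firm A has a profitable deviation.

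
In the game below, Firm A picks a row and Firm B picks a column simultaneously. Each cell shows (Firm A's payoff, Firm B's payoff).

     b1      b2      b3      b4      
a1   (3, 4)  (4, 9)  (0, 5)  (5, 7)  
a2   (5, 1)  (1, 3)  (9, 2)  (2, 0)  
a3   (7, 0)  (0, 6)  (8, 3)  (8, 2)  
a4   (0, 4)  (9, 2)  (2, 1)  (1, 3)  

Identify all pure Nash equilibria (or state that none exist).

Check mutual best responses: a cell is a NE iff neither player can gain by unilaterally deviating.
Firm A's best responses — vs b1: a3 (payoff 7); vs b2: a4 (payoff 9); vs b3: a2 (payoff 9); vs b4: a3 (payoff 8).
Firm B's best responses — vs a1: b2 (payoff 9); vs a2: b2 (payoff 3); vs a3: b2 (payoff 6); vs a4: b1 (payoff 4).
No cell has both players best-responding. For instance, Firm A's best reply to b1 is a3, but against a3 Firm B prefers b2 over b1.

No pure-strategy Nash equilibrium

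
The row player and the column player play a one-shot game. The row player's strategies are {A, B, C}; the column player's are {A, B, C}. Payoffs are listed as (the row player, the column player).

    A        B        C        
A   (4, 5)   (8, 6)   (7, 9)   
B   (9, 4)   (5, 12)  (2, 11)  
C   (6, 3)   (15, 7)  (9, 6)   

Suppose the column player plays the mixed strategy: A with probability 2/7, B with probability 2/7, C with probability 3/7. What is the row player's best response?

The row player's best reply maximizes expected payoff against the mix.
A: (2/7)·4 + (2/7)·8 + (3/7)·7 = 45/7
B: (2/7)·9 + (2/7)·5 + (3/7)·2 = 34/7
C: (2/7)·6 + (2/7)·15 + (3/7)·9 = 69/7
Highest expected payoff is 69/7, from C.

C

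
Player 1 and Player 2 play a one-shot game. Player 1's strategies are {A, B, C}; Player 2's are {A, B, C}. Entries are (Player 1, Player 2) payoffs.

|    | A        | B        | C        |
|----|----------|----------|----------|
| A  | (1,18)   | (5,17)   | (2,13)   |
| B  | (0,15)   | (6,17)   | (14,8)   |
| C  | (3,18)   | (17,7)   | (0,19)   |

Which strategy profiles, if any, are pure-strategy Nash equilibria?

Find each player's best response to every opponent strategy; NE are the intersections.
Player 1's best responses — vs A: C (payoff 3); vs B: C (payoff 17); vs C: B (payoff 14).
Player 2's best responses — vs A: A (payoff 18); vs B: B (payoff 17); vs C: C (payoff 19).
No cell has both players best-responding. For instance, Player 1's best reply to B is C, but against C Player 2 prefers C over B.

No pure-strategy Nash equilibrium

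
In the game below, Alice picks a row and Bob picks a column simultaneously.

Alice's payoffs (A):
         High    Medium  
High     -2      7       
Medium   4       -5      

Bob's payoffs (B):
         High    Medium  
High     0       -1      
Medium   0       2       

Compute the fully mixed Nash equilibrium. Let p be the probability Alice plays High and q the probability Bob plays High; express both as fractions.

p = 2/3, q = 2/3

Each player's mixing probability is pinned down by making the *other* player indifferent.
Bob indifferent between High and Medium: p·0 + (1−p)·0 = p·(-1) + (1−p)·2 ⟹ 0 + 0p = 2 + (-3)p ⟹ p = 2/3.
Alice indifferent between High and Medium: q·(-2) + (1−q)·7 = q·4 + (1−q)·(-5) ⟹ 7 + (-9)q = (-5) + 9q ⟹ q = 2/3.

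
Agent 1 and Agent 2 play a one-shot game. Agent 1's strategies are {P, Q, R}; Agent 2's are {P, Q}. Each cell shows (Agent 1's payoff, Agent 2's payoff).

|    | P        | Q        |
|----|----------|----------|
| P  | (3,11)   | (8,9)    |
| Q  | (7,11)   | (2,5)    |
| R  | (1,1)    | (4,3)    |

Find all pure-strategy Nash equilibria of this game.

Check mutual best responses: a cell is a NE iff neither player can gain by unilaterally deviating.
Agent 1's best responses — vs P: Q (payoff 7); vs Q: P (payoff 8).
Agent 2's best responses — vs P: P (payoff 11); vs Q: P (payoff 11); vs R: Q (payoff 3).
The only mutual best response is (Q, P); neither player gains by switching there.

(Q, P)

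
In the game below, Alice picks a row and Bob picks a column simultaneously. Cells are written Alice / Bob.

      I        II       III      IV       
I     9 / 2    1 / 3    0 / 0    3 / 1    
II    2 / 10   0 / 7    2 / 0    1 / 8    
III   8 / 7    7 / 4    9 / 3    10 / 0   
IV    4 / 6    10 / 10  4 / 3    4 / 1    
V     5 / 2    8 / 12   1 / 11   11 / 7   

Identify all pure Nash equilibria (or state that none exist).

(IV, II)

Find each player's best response to every opponent strategy; NE are the intersections.
Alice's best responses — vs I: I (payoff 9); vs II: IV (payoff 10); vs III: III (payoff 9); vs IV: V (payoff 11).
Bob's best responses — vs I: II (payoff 3); vs II: I (payoff 10); vs III: I (payoff 7); vs IV: II (payoff 10); vs V: II (payoff 12).
The only mutual best response is (IV, II); neither player gains by switching there.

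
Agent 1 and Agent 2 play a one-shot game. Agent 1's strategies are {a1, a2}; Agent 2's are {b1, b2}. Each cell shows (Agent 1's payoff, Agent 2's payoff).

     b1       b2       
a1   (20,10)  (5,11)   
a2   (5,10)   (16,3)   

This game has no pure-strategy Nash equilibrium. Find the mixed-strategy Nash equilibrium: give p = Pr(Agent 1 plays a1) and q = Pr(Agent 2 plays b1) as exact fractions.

p = 7/8, q = 11/26

Each player's mixing probability is pinned down by making the *other* player indifferent.
Agent 2 indifferent between b1 and b2: p·10 + (1−p)·10 = p·11 + (1−p)·3 ⟹ 10 + 0p = 3 + 8p ⟹ p = 7/8.
Agent 1 indifferent between a1 and a2: q·20 + (1−q)·5 = q·5 + (1−q)·16 ⟹ 5 + 15q = 16 + (-11)q ⟹ q = 11/26.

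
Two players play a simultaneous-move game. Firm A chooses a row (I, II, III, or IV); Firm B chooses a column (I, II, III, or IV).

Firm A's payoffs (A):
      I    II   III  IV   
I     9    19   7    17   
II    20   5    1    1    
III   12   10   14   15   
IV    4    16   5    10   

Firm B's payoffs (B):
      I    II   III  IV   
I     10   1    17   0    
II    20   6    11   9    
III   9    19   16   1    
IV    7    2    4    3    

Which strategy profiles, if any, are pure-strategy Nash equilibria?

(II, I)

Find each player's best response to every opponent strategy; NE are the intersections.
Firm A's best responses — vs I: II (payoff 20); vs II: I (payoff 19); vs III: III (payoff 14); vs IV: I (payoff 17).
Firm B's best responses — vs I: III (payoff 17); vs II: I (payoff 20); vs III: II (payoff 19); vs IV: I (payoff 7).
The only mutual best response is (II, I); neither player gains by switching there.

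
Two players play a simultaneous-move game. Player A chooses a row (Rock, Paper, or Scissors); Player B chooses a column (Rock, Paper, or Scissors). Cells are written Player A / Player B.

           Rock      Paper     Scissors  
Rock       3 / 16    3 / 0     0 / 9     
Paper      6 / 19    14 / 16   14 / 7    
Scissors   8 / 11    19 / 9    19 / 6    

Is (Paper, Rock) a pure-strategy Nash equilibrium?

No

Holding Player B at Rock: Player A gets 6 from Paper but could get 8 by switching to Scissors. Player A has a profitable deviation.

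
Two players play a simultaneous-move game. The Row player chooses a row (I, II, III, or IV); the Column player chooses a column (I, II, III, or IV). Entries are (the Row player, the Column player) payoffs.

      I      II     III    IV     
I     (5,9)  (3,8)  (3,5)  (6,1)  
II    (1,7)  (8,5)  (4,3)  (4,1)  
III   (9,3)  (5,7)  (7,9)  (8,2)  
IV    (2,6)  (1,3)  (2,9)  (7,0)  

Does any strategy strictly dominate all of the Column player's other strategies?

No strictly dominant strategy

Check whether one of the Column player's strategies beats all alternatives regardless of what the opponent does.
I is not dominant: against III, II gives 7 > 3.
II is not dominant: against I, I gives 9 > 8.
III is not dominant: against I, I gives 9 > 5.
IV is not dominant: against I, I gives 9 > 1.
No single strategy is best against every opponent action.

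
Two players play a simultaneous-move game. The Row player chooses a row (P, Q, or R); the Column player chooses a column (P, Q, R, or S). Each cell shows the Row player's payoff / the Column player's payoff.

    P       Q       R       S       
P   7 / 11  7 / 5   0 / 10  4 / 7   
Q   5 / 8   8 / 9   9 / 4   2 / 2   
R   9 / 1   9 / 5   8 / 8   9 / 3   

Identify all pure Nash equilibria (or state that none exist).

Check mutual best responses: a cell is a NE iff neither player can gain by unilaterally deviating.
The Row player's best responses — vs P: R (payoff 9); vs Q: R (payoff 9); vs R: Q (payoff 9); vs S: R (payoff 9).
The Column player's best responses — vs P: P (payoff 11); vs Q: Q (payoff 9); vs R: R (payoff 8).
No cell has both players best-responding. For instance, the Row player's best reply to Q is R, but against R the Column player prefers R over Q.

No pure-strategy Nash equilibrium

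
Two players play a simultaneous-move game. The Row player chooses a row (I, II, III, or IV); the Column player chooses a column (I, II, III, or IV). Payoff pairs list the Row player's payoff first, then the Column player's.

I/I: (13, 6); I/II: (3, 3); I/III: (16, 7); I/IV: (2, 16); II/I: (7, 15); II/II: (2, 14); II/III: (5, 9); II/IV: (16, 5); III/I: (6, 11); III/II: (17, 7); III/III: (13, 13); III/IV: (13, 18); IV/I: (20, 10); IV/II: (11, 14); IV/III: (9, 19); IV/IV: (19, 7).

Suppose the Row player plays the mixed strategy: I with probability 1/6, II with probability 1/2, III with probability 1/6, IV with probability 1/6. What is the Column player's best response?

I

The Column player's best reply maximizes expected payoff against the mix.
I: (1/6)·6 + (1/2)·15 + (1/6)·11 + (1/6)·10 = 12
II: (1/6)·3 + (1/2)·14 + (1/6)·7 + (1/6)·14 = 11
III: (1/6)·7 + (1/2)·9 + (1/6)·13 + (1/6)·19 = 11
IV: (1/6)·16 + (1/2)·5 + (1/6)·18 + (1/6)·7 = 28/3
Highest expected payoff is 12, from I.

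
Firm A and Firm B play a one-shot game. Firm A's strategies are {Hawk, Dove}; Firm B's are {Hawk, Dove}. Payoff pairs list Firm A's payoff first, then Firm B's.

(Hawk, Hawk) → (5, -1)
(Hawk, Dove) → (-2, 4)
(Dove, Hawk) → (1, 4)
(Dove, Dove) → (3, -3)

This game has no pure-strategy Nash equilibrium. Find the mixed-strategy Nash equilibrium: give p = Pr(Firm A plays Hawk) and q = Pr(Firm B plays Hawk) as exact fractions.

In a mixed NE each player is indifferent between their pure strategies, so the opponent's mix sets the indifference.
Firm B indifferent between Hawk and Dove: p·(-1) + (1−p)·4 = p·4 + (1−p)·(-3) ⟹ 4 + (-5)p = (-3) + 7p ⟹ p = 7/12.
Firm A indifferent between Hawk and Dove: q·5 + (1−q)·(-2) = q·1 + (1−q)·3 ⟹ (-2) + 7q = 3 + (-2)q ⟹ q = 5/9.

p = 7/12, q = 5/9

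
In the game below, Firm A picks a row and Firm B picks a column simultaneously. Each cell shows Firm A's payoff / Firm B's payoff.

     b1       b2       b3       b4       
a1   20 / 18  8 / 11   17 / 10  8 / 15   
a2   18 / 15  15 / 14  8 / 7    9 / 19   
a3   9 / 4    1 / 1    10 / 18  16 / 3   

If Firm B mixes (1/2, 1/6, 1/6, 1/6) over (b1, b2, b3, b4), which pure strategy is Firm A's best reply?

a1

Compute Firm A's expected payoff from each pure strategy against the given mix.
a1: (1/2)·20 + (1/6)·8 + (1/6)·17 + (1/6)·8 = 31/2
a2: (1/2)·18 + (1/6)·15 + (1/6)·8 + (1/6)·9 = 43/3
a3: (1/2)·9 + (1/6)·1 + (1/6)·10 + (1/6)·16 = 9
Highest expected payoff is 31/2, from a1.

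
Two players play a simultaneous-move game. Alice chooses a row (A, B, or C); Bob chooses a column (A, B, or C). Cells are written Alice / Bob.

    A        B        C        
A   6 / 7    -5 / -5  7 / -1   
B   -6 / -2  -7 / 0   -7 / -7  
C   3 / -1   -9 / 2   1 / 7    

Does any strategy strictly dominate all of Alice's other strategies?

A

A strategy is strictly dominant if it gives Alice a strictly higher payoff than every other strategy, against every choice by the opponent.
A strictly dominates: vs A: 6 > each of {-6, 3}; vs B: -5 > each of {-7, -9}; vs C: 7 > each of {-7, 1}.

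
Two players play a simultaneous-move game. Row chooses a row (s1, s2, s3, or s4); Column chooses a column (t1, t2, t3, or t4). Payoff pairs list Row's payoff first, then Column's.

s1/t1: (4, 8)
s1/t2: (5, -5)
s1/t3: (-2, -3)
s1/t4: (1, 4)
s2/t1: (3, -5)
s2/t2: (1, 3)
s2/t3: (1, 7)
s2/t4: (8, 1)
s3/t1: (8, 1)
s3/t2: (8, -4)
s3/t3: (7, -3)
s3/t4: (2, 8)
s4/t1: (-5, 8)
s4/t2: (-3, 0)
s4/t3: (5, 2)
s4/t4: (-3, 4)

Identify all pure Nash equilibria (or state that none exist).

No pure-strategy Nash equilibrium

Check mutual best responses: a cell is a NE iff neither player can gain by unilaterally deviating.
Row's best responses — vs t1: s3 (payoff 8); vs t2: s3 (payoff 8); vs t3: s3 (payoff 7); vs t4: s2 (payoff 8).
Column's best responses — vs s1: t1 (payoff 8); vs s2: t3 (payoff 7); vs s3: t4 (payoff 8); vs s4: t1 (payoff 8).
No cell has both players best-responding. For instance, Row's best reply to t2 is s3, but against s3 Column prefers t4 over t2.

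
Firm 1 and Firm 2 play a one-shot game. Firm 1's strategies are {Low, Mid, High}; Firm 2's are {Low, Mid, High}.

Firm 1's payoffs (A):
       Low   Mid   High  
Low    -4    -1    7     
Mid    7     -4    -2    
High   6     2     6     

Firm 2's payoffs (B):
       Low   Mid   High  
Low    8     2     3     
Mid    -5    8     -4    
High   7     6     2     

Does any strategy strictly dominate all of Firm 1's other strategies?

None

Check whether one of Firm 1's strategies beats all alternatives regardless of what the opponent does.
Low is not dominant: against Low, Mid gives 7 > -4.
Mid is not dominant: against Mid, Low gives -1 > -4.
High is not dominant: against Low, Mid gives 7 > 6.
No single strategy is best against every opponent action.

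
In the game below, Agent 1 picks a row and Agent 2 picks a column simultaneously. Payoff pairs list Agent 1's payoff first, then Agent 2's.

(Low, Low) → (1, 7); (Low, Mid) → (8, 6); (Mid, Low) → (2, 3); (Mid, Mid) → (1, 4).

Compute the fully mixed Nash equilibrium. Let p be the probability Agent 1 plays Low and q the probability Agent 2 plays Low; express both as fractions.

p = 1/2, q = 7/8

In a mixed NE each player is indifferent between their pure strategies, so the opponent's mix sets the indifference.
Agent 2 indifferent between Low and Mid: p·7 + (1−p)·3 = p·6 + (1−p)·4 ⟹ 3 + 4p = 4 + 2p ⟹ p = 1/2.
Agent 1 indifferent between Low and Mid: q·1 + (1−q)·8 = q·2 + (1−q)·1 ⟹ 8 + (-7)q = 1 + 1q ⟹ q = 7/8.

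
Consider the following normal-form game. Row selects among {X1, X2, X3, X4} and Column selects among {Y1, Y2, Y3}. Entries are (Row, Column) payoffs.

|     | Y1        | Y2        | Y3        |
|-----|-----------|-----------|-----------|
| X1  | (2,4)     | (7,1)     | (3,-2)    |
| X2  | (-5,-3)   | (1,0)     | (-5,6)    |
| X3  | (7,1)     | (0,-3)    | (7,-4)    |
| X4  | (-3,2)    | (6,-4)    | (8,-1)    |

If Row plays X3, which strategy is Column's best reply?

Y1

With Row fixed at X3, Column's payoffs are: Y1 → 1, Y2 → -3, Y3 → -4.
The maximum is 1, achieved by Y1.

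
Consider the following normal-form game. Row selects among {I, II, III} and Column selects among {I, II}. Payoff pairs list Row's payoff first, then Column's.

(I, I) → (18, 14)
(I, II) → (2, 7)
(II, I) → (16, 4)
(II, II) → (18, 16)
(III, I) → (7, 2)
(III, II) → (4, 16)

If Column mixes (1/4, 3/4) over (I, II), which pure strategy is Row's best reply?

II

Compute Row's expected payoff from each pure strategy against the given mix.
I: (1/4)·18 + (3/4)·2 = 6
II: (1/4)·16 + (3/4)·18 = 35/2
III: (1/4)·7 + (3/4)·4 = 19/4
Highest expected payoff is 35/2, from II.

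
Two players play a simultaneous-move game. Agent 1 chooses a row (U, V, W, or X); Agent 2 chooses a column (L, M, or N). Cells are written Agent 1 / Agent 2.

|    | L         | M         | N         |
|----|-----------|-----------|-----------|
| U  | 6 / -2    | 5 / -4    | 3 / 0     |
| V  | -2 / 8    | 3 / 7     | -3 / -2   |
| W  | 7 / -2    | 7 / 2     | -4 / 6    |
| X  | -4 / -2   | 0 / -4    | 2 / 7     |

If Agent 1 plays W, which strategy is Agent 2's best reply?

With Agent 1 fixed at W, Agent 2's payoffs are: L → -2, M → 2, N → 6.
The maximum is 6, achieved by N.

N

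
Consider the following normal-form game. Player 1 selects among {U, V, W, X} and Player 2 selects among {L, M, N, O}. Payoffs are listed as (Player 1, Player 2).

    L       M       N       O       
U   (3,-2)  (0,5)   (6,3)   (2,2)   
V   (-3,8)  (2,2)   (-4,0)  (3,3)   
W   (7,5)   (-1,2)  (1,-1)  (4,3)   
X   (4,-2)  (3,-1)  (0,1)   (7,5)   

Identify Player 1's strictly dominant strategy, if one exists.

Check whether one of Player 1's strategies beats all alternatives regardless of what the opponent does.
U is not dominant: against L, W gives 7 > 3.
V is not dominant: against L, U gives 3 > -3.
W is not dominant: against M, U gives 0 > -1.
X is not dominant: against L, W gives 7 > 4.
No single strategy is best against every opponent action.

No strictly dominant strategy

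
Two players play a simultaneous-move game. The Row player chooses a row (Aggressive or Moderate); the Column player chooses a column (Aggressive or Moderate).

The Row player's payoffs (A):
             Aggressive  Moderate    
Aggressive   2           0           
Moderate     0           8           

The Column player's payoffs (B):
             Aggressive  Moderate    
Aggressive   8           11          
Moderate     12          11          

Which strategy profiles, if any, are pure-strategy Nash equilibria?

There is no pure-strategy Nash equilibrium

Find each player's best response to every opponent strategy; NE are the intersections.
The Row player's best responses — vs Aggressive: Aggressive (payoff 2); vs Moderate: Moderate (payoff 8).
The Column player's best responses — vs Aggressive: Moderate (payoff 11); vs Moderate: Aggressive (payoff 12).
No cell has both players best-responding. For instance, the Row player's best reply to Aggressive is Aggressive, but against Aggressive the Column player prefers Moderate over Aggressive.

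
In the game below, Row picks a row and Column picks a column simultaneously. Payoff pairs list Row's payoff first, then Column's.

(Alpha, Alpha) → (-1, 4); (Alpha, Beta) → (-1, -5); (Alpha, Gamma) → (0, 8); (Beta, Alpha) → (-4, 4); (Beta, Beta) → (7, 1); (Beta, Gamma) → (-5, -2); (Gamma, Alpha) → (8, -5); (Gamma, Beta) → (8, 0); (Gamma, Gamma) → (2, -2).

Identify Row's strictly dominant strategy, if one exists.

A strategy is strictly dominant if it gives Row a strictly higher payoff than every other strategy, against every choice by the opponent.
Gamma strictly dominates: vs Alpha: 8 > each of {-1, -4}; vs Beta: 8 > each of {-1, 7}; vs Gamma: 2 > each of {0, -5}.

Gamma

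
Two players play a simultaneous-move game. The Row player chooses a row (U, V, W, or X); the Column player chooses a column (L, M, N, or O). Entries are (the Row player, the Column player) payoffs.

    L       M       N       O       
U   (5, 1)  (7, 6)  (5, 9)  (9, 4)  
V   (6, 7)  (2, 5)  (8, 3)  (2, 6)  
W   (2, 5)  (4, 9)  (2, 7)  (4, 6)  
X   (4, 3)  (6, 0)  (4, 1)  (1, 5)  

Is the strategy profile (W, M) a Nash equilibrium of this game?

Holding the Column player at M: the Row player gets 4 from W but could get 7 by switching to U. The Row player has a profitable deviation.

No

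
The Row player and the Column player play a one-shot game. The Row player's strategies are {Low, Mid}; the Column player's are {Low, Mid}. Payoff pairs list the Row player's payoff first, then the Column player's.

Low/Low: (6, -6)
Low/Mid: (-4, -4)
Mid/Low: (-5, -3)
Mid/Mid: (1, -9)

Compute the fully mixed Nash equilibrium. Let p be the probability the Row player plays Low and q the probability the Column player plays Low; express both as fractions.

p = 3/4, q = 5/16

In a mixed NE each player is indifferent between their pure strategies, so the opponent's mix sets the indifference.
The Column player indifferent between Low and Mid: p·(-6) + (1−p)·(-3) = p·(-4) + (1−p)·(-9) ⟹ (-3) + (-3)p = (-9) + 5p ⟹ p = 3/4.
The Row player indifferent between Low and Mid: q·6 + (1−q)·(-4) = q·(-5) + (1−q)·1 ⟹ (-4) + 10q = 1 + (-6)q ⟹ q = 5/16.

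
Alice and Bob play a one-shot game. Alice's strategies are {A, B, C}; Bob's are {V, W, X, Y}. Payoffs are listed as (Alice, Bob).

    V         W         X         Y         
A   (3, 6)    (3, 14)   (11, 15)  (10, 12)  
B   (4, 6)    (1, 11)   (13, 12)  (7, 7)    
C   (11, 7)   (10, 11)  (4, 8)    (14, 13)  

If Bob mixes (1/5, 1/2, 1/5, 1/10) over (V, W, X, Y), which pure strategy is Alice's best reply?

Alice's best reply maximizes expected payoff against the mix.
A: (1/5)·3 + (1/2)·3 + (1/5)·11 + (1/10)·10 = 53/10
B: (1/5)·4 + (1/2)·1 + (1/5)·13 + (1/10)·7 = 23/5
C: (1/5)·11 + (1/2)·10 + (1/5)·4 + (1/10)·14 = 47/5
Highest expected payoff is 47/5, from C.

C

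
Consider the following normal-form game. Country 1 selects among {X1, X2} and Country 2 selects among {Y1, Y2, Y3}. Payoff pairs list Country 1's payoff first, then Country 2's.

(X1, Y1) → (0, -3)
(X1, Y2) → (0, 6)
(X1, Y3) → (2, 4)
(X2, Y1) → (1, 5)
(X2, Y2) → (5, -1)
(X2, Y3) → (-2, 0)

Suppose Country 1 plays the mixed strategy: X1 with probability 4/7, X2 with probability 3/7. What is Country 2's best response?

Y2

Country 2's best reply maximizes expected payoff against the mix.
Y1: (4/7)·(-3) + (3/7)·5 = 3/7
Y2: (4/7)·6 + (3/7)·(-1) = 3
Y3: (4/7)·4 + (3/7)·0 = 16/7
Highest expected payoff is 3, from Y2.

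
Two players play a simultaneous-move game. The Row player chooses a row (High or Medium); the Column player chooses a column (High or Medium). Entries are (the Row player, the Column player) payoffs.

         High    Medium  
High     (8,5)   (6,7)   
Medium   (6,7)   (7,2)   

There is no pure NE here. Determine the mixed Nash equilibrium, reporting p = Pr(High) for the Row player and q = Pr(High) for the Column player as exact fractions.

Each player's mixing probability is pinned down by making the *other* player indifferent.
The Column player indifferent between High and Medium: p·5 + (1−p)·7 = p·7 + (1−p)·2 ⟹ 7 + (-2)p = 2 + 5p ⟹ p = 5/7.
The Row player indifferent between High and Medium: q·8 + (1−q)·6 = q·6 + (1−q)·7 ⟹ 6 + 2q = 7 + (-1)q ⟹ q = 1/3.

p = 5/7, q = 1/3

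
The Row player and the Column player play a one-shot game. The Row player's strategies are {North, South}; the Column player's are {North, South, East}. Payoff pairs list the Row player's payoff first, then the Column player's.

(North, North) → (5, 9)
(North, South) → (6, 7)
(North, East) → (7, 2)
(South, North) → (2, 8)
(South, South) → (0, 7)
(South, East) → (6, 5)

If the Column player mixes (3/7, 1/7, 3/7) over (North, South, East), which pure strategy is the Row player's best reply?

North

Compute the Row player's expected payoff from each pure strategy against the given mix.
North: (3/7)·5 + (1/7)·6 + (3/7)·7 = 6
South: (3/7)·2 + (1/7)·0 + (3/7)·6 = 24/7
Highest expected payoff is 6, from North.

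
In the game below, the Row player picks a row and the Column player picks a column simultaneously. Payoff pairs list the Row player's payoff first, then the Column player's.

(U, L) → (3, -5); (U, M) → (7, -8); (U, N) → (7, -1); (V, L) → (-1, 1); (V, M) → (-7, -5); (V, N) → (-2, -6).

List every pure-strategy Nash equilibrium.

Find each player's best response to every opponent strategy; NE are the intersections.
The Row player's best responses — vs L: U (payoff 3); vs M: U (payoff 7); vs N: U (payoff 7).
The Column player's best responses — vs U: N (payoff -1); vs V: L (payoff 1).
The only mutual best response is (U, N); neither player gains by switching there.

(U, N)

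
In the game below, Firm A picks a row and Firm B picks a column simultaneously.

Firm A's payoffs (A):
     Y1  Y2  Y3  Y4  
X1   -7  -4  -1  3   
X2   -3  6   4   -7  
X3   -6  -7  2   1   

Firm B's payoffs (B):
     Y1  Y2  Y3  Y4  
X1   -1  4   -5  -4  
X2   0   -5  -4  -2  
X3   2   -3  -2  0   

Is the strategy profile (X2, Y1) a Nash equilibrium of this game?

Yes

Holding Firm B at Y1: Firm A gets -3 from X2, versus -7 from X1, -6 from X3. No profitable deviation for Firm A.
Holding Firm A at X2: Firm B gets 0 from Y1, versus -5 from Y2, -4 from Y3, -2 from Y4. No profitable deviation for Firm B either.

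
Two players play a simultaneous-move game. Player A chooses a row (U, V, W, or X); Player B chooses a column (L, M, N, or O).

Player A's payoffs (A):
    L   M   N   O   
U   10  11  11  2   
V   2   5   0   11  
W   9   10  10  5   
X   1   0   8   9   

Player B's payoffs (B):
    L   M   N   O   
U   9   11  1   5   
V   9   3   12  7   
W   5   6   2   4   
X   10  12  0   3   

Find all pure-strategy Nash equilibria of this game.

(U, M)

Find each player's best response to every opponent strategy; NE are the intersections.
Player A's best responses — vs L: U (payoff 10); vs M: U (payoff 11); vs N: U (payoff 11); vs O: V (payoff 11).
Player B's best responses — vs U: M (payoff 11); vs V: N (payoff 12); vs W: M (payoff 6); vs X: M (payoff 12).
The only mutual best response is (U, M); neither player gains by switching there.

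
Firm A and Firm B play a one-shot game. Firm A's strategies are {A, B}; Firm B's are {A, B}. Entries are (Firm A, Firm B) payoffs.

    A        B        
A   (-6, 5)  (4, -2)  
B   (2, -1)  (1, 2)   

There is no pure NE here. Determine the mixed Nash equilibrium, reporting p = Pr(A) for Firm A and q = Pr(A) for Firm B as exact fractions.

p = 3/10, q = 3/11

Each player's mixing probability is pinned down by making the *other* player indifferent.
Firm B indifferent between A and B: p·5 + (1−p)·(-1) = p·(-2) + (1−p)·2 ⟹ (-1) + 6p = 2 + (-4)p ⟹ p = 3/10.
Firm A indifferent between A and B: q·(-6) + (1−q)·4 = q·2 + (1−q)·1 ⟹ 4 + (-10)q = 1 + 1q ⟹ q = 3/11.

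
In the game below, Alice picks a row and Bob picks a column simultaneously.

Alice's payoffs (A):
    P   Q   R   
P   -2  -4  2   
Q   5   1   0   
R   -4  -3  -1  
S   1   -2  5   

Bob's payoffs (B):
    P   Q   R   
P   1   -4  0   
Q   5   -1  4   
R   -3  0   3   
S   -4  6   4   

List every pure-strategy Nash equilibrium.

Check mutual best responses: a cell is a NE iff neither player can gain by unilaterally deviating.
Alice's best responses — vs P: Q (payoff 5); vs Q: Q (payoff 1); vs R: S (payoff 5).
Bob's best responses — vs P: P (payoff 1); vs Q: P (payoff 5); vs R: R (payoff 3); vs S: Q (payoff 6).
The only mutual best response is (Q, P); neither player gains by switching there.

(Q, P)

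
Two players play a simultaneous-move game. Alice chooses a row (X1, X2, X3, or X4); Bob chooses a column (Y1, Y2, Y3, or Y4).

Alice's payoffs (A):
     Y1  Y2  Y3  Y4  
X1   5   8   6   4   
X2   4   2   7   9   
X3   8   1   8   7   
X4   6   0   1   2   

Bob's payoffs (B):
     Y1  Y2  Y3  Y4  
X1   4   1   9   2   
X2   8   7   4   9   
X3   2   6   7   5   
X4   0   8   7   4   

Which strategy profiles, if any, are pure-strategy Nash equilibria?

(X2, Y4) and (X3, Y3)

A profile is a Nash equilibrium when each player is best-responding to the other.
Alice's best responses — vs Y1: X3 (payoff 8); vs Y2: X1 (payoff 8); vs Y3: X3 (payoff 8); vs Y4: X2 (payoff 9).
Bob's best responses — vs X1: Y3 (payoff 9); vs X2: Y4 (payoff 9); vs X3: Y3 (payoff 7); vs X4: Y2 (payoff 8).
Mutual best responses occur at (X2, Y4) and (X3, Y3); at each, neither player gains by switching.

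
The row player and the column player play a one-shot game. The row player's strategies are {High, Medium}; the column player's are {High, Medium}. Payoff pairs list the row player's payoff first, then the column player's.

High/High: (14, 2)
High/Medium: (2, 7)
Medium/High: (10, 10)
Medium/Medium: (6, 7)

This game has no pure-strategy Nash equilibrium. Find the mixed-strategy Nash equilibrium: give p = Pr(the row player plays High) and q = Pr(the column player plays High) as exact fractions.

p = 3/8, q = 1/2

Each player's mixing probability is pinned down by making the *other* player indifferent.
The column player indifferent between High and Medium: p·2 + (1−p)·10 = p·7 + (1−p)·7 ⟹ 10 + (-8)p = 7 + 0p ⟹ p = 3/8.
The row player indifferent between High and Medium: q·14 + (1−q)·2 = q·10 + (1−q)·6 ⟹ 2 + 12q = 6 + 4q ⟹ q = 1/2.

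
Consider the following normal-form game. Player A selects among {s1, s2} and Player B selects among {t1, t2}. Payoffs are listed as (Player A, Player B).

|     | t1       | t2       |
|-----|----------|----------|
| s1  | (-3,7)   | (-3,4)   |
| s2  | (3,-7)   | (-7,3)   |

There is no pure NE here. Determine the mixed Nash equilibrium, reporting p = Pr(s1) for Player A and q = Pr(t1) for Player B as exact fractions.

p = 10/13, q = 2/5

Each player's mixing probability is pinned down by making the *other* player indifferent.
Player B indifferent between t1 and t2: p·7 + (1−p)·(-7) = p·4 + (1−p)·3 ⟹ (-7) + 14p = 3 + 1p ⟹ p = 10/13.
Player A indifferent between s1 and s2: q·(-3) + (1−q)·(-3) = q·3 + (1−q)·(-7) ⟹ (-3) + 0q = (-7) + 10q ⟹ q = 2/5.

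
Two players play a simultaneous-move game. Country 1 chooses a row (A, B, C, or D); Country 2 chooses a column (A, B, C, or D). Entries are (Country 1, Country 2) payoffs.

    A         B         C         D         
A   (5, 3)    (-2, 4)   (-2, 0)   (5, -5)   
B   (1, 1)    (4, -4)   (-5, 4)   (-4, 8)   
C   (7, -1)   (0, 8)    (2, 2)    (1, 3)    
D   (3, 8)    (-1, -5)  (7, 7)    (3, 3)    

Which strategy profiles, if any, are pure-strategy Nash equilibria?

A profile is a Nash equilibrium when each player is best-responding to the other.
Country 1's best responses — vs A: C (payoff 7); vs B: B (payoff 4); vs C: D (payoff 7); vs D: A (payoff 5).
Country 2's best responses — vs A: B (payoff 4); vs B: D (payoff 8); vs C: B (payoff 8); vs D: A (payoff 8).
No cell has both players best-responding. For instance, Country 1's best reply to D is A, but against A Country 2 prefers B over D.

There is no pure-strategy Nash equilibrium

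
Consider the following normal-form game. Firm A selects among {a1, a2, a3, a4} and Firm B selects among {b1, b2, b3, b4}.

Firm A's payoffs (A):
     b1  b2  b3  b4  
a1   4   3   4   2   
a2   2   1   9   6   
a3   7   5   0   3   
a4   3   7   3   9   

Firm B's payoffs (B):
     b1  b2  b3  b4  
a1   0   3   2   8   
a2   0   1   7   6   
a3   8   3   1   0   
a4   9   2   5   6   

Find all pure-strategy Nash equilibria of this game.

(a2, b3) and (a3, b1)

Check mutual best responses: a cell is a NE iff neither player can gain by unilaterally deviating.
Firm A's best responses — vs b1: a3 (payoff 7); vs b2: a4 (payoff 7); vs b3: a2 (payoff 9); vs b4: a4 (payoff 9).
Firm B's best responses — vs a1: b4 (payoff 8); vs a2: b3 (payoff 7); vs a3: b1 (payoff 8); vs a4: b1 (payoff 9).
Mutual best responses occur at (a2, b3) and (a3, b1); at each, neither player gains by switching.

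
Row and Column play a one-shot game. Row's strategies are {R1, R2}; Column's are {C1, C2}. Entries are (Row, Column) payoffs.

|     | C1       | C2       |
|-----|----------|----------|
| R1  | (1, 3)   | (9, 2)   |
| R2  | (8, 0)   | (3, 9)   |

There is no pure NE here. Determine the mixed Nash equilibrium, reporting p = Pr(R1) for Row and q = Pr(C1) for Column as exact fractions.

In a mixed NE each player is indifferent between their pure strategies, so the opponent's mix sets the indifference.
Column indifferent between C1 and C2: p·3 + (1−p)·0 = p·2 + (1−p)·9 ⟹ 0 + 3p = 9 + (-7)p ⟹ p = 9/10.
Row indifferent between R1 and R2: q·1 + (1−q)·9 = q·8 + (1−q)·3 ⟹ 9 + (-8)q = 3 + 5q ⟹ q = 6/13.

p = 9/10, q = 6/13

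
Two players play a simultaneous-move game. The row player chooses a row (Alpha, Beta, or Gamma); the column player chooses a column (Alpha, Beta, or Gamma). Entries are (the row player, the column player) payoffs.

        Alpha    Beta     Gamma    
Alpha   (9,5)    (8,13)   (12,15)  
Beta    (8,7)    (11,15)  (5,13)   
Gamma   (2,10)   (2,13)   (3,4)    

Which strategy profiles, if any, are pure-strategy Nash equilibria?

Check mutual best responses: a cell is a NE iff neither player can gain by unilaterally deviating.
The row player's best responses — vs Alpha: Alpha (payoff 9); vs Beta: Beta (payoff 11); vs Gamma: Alpha (payoff 12).
The column player's best responses — vs Alpha: Gamma (payoff 15); vs Beta: Beta (payoff 15); vs Gamma: Beta (payoff 13).
Mutual best responses occur at (Alpha, Gamma) and (Beta, Beta); at each, neither player gains by switching.

(Alpha, Gamma) and (Beta, Beta)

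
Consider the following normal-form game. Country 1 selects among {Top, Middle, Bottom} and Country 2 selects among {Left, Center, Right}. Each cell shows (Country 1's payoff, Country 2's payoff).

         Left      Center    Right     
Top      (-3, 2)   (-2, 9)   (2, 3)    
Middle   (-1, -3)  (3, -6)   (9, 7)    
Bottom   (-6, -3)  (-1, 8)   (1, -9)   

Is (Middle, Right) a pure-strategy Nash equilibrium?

Holding Country 2 at Right: Country 1 gets 9 from Middle, versus 2 from Top, 1 from Bottom. No profitable deviation for Country 1.
Holding Country 1 at Middle: Country 2 gets 7 from Right, versus -3 from Left, -6 from Center. No profitable deviation for Country 2 either.

Yes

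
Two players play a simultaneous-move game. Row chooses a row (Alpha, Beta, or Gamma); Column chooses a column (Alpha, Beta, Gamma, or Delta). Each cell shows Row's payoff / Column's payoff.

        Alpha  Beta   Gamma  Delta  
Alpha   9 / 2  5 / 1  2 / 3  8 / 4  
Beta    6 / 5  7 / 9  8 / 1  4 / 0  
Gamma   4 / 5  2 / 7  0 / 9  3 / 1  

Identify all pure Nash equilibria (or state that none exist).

(Alpha, Delta) and (Beta, Beta)

Find each player's best response to every opponent strategy; NE are the intersections.
Row's best responses — vs Alpha: Alpha (payoff 9); vs Beta: Beta (payoff 7); vs Gamma: Beta (payoff 8); vs Delta: Alpha (payoff 8).
Column's best responses — vs Alpha: Delta (payoff 4); vs Beta: Beta (payoff 9); vs Gamma: Gamma (payoff 9).
Mutual best responses occur at (Alpha, Delta) and (Beta, Beta); at each, neither player gains by switching.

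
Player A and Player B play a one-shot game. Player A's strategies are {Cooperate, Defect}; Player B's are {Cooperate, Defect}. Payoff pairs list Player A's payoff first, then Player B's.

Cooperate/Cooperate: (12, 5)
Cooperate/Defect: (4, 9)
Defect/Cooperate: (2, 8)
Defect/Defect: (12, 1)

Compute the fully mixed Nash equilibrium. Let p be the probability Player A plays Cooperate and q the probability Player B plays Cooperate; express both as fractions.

p = 7/11, q = 4/9

In a mixed NE each player is indifferent between their pure strategies, so the opponent's mix sets the indifference.
Player B indifferent between Cooperate and Defect: p·5 + (1−p)·8 = p·9 + (1−p)·1 ⟹ 8 + (-3)p = 1 + 8p ⟹ p = 7/11.
Player A indifferent between Cooperate and Defect: q·12 + (1−q)·4 = q·2 + (1−q)·12 ⟹ 4 + 8q = 12 + (-10)q ⟹ q = 4/9.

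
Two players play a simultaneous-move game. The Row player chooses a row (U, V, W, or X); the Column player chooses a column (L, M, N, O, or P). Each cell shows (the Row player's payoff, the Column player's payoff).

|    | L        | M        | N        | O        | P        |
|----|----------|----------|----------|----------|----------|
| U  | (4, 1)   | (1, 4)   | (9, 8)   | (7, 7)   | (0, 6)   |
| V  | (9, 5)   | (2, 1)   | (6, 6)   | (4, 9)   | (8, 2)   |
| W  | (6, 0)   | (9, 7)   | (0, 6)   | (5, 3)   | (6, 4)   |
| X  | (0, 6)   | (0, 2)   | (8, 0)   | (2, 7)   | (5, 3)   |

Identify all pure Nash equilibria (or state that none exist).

Find each player's best response to every opponent strategy; NE are the intersections.
The Row player's best responses — vs L: V (payoff 9); vs M: W (payoff 9); vs N: U (payoff 9); vs O: U (payoff 7); vs P: V (payoff 8).
The Column player's best responses — vs U: N (payoff 8); vs V: O (payoff 9); vs W: M (payoff 7); vs X: O (payoff 7).
Mutual best responses occur at (U, N) and (W, M); at each, neither player gains by switching.

(U, N) and (W, M)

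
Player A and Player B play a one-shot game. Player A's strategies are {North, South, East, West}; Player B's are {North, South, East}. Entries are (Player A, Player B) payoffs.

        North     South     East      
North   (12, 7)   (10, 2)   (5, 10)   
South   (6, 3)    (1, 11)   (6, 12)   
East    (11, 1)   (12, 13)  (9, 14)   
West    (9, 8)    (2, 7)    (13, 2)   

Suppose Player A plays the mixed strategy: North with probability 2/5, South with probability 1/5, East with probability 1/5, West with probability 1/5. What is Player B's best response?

Compute Player B's expected payoff from each pure strategy against the given mix.
North: (2/5)·7 + (1/5)·3 + (1/5)·1 + (1/5)·8 = 26/5
South: (2/5)·2 + (1/5)·11 + (1/5)·13 + (1/5)·7 = 7
East: (2/5)·10 + (1/5)·12 + (1/5)·14 + (1/5)·2 = 48/5
Highest expected payoff is 48/5, from East.

East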